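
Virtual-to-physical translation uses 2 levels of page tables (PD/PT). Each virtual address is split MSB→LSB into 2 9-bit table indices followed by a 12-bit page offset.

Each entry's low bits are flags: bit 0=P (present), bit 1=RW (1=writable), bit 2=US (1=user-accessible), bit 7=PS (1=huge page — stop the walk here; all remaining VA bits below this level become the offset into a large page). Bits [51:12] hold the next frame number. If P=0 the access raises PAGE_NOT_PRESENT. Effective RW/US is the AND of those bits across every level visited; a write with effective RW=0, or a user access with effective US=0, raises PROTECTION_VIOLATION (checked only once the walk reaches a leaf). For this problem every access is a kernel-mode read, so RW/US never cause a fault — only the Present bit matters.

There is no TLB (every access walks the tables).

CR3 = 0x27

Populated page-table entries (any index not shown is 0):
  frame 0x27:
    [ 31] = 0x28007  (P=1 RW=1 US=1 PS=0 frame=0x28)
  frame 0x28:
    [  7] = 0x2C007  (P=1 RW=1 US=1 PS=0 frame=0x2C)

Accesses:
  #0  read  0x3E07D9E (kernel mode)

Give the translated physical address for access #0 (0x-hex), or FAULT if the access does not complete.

Per-access translation:
#0 VA=0x3E07D9E (r,kernel):
  lvl0: tbl 0x27, slot 31 ⇒ 0x28007 (P1/RW1/US1/PS0)
  lvl1: tbl 0x28, slot 7 ⇒ 0x2C007 (P1/RW1/US1/PS0)
  ✓ 0x2CD9E  — 2 lookups

Access #0 PA: 0x2CD9E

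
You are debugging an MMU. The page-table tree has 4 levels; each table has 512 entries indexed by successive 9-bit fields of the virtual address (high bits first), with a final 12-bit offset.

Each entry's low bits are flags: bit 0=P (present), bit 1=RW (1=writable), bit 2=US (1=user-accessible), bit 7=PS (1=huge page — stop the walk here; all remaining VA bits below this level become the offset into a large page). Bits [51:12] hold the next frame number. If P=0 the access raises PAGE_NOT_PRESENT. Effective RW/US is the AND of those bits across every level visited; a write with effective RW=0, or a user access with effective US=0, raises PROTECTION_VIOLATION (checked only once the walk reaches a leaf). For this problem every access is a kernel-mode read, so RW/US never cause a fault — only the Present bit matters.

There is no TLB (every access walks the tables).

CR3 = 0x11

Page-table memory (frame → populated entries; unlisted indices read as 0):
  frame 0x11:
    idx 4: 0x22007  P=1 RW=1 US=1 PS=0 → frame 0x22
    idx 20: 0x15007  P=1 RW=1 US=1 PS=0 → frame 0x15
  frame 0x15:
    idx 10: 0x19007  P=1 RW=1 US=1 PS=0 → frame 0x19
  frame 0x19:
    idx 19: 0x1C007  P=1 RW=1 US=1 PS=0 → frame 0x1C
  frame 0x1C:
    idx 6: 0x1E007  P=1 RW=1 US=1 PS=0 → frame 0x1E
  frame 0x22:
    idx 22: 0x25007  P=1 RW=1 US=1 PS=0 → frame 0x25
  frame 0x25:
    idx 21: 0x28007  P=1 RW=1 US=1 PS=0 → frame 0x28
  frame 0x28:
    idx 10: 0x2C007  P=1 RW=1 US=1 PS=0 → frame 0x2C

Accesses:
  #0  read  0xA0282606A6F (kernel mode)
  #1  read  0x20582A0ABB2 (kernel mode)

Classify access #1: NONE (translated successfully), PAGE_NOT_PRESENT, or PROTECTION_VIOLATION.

Trace:
#0 VA=0xA0282606A6F (r,kernel):
  L0 @0x11[20] → 0x15007  P=1,RW=1,US=1,PS=0
  L1 @0x15[10] → 0x19007  P=1,RW=1,US=1,PS=0
  L2 @0x19[19] → 0x1C007  P=1,RW=1,US=1,PS=0
  L3 @0x1C[6] → 0x1E007  P=1,RW=1,US=1,PS=0
  → PA=0x1EA6F  (4 entries read)
#1 VA=0x20582A0ABB2 (r,kernel):
  L0 @0x11[4] → 0x22007  P=1,RW=1,US=1,PS=0
  L1 @0x22[22] → 0x25007  P=1,RW=1,US=1,PS=0
  L2 @0x25[21] → 0x28007  P=1,RW=1,US=1,PS=0
  L3 @0x28[10] → 0x2C007  P=1,RW=1,US=1,PS=0
  → PA=0x2CBB2  (4 entries read)

Access #1 fault: NONE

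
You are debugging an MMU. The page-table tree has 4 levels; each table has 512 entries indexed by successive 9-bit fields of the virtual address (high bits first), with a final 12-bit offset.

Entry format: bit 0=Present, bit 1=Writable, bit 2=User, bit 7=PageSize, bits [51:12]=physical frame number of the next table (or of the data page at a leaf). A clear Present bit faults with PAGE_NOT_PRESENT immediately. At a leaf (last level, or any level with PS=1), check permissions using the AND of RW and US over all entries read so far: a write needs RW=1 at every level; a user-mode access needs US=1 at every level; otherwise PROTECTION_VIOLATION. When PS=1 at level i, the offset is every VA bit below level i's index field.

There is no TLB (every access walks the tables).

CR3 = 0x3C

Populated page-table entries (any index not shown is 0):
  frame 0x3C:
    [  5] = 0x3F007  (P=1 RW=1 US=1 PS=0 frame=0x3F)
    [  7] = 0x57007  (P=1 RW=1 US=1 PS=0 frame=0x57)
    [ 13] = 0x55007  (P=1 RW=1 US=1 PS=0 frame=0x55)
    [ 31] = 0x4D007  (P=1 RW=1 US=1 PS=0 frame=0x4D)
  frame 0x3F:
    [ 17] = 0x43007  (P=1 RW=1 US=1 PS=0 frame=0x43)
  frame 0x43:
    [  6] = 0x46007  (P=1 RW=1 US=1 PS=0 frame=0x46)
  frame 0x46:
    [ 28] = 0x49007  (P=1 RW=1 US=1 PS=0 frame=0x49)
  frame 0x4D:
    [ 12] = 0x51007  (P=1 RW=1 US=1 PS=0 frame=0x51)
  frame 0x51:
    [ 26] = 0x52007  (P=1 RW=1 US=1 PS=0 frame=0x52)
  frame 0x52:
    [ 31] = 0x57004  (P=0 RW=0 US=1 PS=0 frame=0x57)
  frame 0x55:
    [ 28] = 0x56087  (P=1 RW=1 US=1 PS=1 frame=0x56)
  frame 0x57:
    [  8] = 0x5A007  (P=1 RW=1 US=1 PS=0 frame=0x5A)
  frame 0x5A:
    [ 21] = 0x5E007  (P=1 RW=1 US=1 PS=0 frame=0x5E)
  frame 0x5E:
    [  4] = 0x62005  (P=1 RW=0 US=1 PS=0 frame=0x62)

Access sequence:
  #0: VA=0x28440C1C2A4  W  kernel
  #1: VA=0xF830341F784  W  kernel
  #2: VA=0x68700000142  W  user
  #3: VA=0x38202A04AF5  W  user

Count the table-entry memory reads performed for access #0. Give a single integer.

Walk each access:
#0 VA=0x28440C1C2A4 (w,kernel):
  L0: frame=0x3C idx=5 entry=0x3F007 [P=1 RW=1 US=1 PS=0]
  L1: frame=0x3F idx=17 entry=0x43007 [P=1 RW=1 US=1 PS=0]
  L2: frame=0x43 idx=6 entry=0x46007 [P=1 RW=1 US=1 PS=0]
  L3: frame=0x46 idx=28 entry=0x49007 [P=1 RW=1 US=1 PS=0]
  ⇒ phys 0x492A4  [4 reads]
#1 VA=0xF830341F784 (w,kernel):
  L0: frame=0x3C idx=31 entry=0x4D007 [P=1 RW=1 US=1 PS=0]
  L1: frame=0x4D idx=12 entry=0x51007 [P=1 RW=1 US=1 PS=0]
  L2: frame=0x51 idx=26 entry=0x52007 [P=1 RW=1 US=1 PS=0]
  L3: frame=0x52 idx=31 entry=0x57004 [P=0 RW=0 US=1 PS=0]
  ⇒ fault: PAGE_NOT_PRESENT  — 4 lookups
#2 VA=0x68700000142 (w,user):
  L0: frame=0x3C idx=13 entry=0x55007 [P=1 RW=1 US=1 PS=0]
  L1: frame=0x55 idx=28 entry=0x56087 [P=1 RW=1 US=1 PS=1]
  ⇒ phys 0x56142 (huge @L1)  [2 reads]
#3 VA=0x38202A04AF5 (w,user):
  L0: frame=0x3C idx=7 entry=0x57007 [P=1 RW=1 US=1 PS=0]
  L1: frame=0x57 idx=8 entry=0x5A007 [P=1 RW=1 US=1 PS=0]
  L2: frame=0x5A idx=21 entry=0x5E007 [P=1 RW=1 US=1 PS=0]
  L3: frame=0x5E idx=4 entry=0x62005 [P=1 RW=0 US=1 PS=0]
  ⇒ fault: PROTECTION_VIOLATION  — 4 lookups

Entries read for #0: 4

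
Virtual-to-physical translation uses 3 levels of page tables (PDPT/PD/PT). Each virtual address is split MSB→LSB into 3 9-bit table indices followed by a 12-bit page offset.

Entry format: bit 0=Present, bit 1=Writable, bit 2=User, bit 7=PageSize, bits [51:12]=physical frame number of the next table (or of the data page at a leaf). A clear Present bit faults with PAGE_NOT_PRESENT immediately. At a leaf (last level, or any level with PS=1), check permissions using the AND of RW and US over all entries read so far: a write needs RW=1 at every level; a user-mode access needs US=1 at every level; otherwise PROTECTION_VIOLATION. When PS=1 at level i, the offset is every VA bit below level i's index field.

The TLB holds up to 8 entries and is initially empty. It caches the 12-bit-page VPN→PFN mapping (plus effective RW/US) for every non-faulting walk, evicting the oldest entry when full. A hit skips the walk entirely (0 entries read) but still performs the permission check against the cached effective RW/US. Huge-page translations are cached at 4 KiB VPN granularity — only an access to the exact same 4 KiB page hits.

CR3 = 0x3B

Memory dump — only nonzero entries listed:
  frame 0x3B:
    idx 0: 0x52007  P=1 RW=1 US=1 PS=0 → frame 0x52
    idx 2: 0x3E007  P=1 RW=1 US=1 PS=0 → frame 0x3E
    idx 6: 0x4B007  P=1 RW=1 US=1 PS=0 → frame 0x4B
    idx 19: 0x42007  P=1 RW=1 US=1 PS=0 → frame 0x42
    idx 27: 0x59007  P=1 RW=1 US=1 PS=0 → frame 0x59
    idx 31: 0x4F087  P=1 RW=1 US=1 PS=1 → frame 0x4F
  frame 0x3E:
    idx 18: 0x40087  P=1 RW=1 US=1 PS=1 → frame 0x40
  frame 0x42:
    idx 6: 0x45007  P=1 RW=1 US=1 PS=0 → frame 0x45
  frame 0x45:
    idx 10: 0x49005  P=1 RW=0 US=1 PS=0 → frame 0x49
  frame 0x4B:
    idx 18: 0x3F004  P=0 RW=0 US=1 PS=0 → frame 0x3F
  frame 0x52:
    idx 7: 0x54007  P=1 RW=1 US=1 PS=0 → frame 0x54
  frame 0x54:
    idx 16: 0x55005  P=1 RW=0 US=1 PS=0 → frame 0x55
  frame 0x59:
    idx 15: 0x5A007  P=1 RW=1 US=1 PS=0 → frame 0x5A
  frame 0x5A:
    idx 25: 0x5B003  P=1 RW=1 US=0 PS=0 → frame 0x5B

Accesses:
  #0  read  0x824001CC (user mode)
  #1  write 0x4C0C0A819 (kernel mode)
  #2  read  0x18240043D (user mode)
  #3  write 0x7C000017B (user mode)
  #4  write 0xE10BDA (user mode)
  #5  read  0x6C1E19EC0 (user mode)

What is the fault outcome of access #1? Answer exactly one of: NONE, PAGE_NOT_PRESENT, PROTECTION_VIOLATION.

Trace:
#0 VA=0x824001CC (r,user):
  lvl0: tbl 0x3B, slot 2 ⇒ 0x3E007 (P1/RW1/US1/PS0)
  lvl1: tbl 0x3E, slot 18 ⇒ 0x40087 (P1/RW1/US1/PS1)
  ⇒ phys 0x401CC (huge @L1)  [2 reads]
#1 VA=0x4C0C0A819 (w,kernel):
  lvl0: tbl 0x3B, slot 19 ⇒ 0x42007 (P1/RW1/US1/PS0)
  lvl1: tbl 0x42, slot 6 ⇒ 0x45007 (P1/RW1/US1/PS0)
  lvl2: tbl 0x45, slot 10 ⇒ 0x49005 (P1/RW0/US1/PS0)
  ✗ PROTECTION_VIOLATION  [3 reads]
#2 VA=0x18240043D (r,user):
  lvl0: tbl 0x3B, slot 6 ⇒ 0x4B007 (P1/RW1/US1/PS0)
  lvl1: tbl 0x4B, slot 18 ⇒ 0x3F004 (P0/RW0/US1/PS0)
  ✗ PAGE_NOT_PRESENT  [2 reads]
#3 VA=0x7C000017B (w,user):
  lvl0: tbl 0x3B, slot 31 ⇒ 0x4F087 (P1/RW1/US1/PS1)
  ⇒ phys 0x4F17B (huge @L0)  [1 reads]
#4 VA=0xE10BDA (w,user):
  lvl0: tbl 0x3B, slot 0 ⇒ 0x52007 (P1/RW1/US1/PS0)
  lvl1: tbl 0x52, slot 7 ⇒ 0x54007 (P1/RW1/US1/PS0)
  lvl2: tbl 0x54, slot 16 ⇒ 0x55005 (P1/RW0/US1/PS0)
  ✗ PROTECTION_VIOLATION  [3 reads]
#5 VA=0x6C1E19EC0 (r,user):
  lvl0: tbl 0x3B, slot 27 ⇒ 0x59007 (P1/RW1/US1/PS0)
  lvl1: tbl 0x59, slot 15 ⇒ 0x5A007 (P1/RW1/US1/PS0)
  lvl2: tbl 0x5A, slot 25 ⇒ 0x5B003 (P1/RW1/US0/PS0)
  ✗ PROTECTION_VIOLATION  [3 reads]

Access #1 fault: PROTECTION_VIOLATION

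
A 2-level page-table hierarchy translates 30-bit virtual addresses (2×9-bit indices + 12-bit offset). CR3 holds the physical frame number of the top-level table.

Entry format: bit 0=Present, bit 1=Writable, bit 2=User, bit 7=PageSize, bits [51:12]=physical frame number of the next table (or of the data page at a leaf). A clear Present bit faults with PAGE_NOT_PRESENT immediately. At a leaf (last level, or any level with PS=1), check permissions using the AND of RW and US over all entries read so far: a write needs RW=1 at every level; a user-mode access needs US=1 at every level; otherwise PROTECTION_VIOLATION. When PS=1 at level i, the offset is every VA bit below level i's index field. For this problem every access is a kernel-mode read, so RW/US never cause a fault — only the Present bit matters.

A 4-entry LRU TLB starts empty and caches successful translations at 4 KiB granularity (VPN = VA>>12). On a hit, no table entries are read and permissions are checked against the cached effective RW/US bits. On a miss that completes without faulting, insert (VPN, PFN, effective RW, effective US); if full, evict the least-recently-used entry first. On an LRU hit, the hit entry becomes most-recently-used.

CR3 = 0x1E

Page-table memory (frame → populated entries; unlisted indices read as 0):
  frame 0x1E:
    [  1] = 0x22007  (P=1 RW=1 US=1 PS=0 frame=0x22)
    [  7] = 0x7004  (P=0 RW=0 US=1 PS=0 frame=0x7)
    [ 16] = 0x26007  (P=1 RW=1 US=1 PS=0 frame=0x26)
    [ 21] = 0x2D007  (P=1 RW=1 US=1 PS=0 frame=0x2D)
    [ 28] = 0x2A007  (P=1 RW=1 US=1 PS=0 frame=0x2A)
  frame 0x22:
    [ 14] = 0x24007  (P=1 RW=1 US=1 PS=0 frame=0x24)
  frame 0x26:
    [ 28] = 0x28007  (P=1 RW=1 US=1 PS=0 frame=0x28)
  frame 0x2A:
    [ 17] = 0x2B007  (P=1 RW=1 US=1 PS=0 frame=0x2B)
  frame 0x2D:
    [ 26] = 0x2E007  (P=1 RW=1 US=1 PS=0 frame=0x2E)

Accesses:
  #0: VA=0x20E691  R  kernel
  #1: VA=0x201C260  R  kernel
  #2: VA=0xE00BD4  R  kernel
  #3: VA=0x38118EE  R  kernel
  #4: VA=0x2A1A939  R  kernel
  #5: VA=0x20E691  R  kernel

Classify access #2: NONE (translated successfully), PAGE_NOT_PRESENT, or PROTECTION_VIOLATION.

Per-access translation:
#0 VA=0x20E691 (r,kernel):
  [0] read 0x1E idx=1: raw=0x22007 flags P=1 W=1 U=1 S=0
  [1] read 0x22 idx=14: raw=0x24007 flags P=1 W=1 U=1 S=0
  → PA=0x24691  (2 entries read)
#1 VA=0x201C260 (r,kernel):
  [0] read 0x1E idx=16: raw=0x26007 flags P=1 W=1 U=1 S=0
  [1] read 0x26 idx=28: raw=0x28007 flags P=1 W=1 U=1 S=0
  → PA=0x28260  (2 entries read)
#2 VA=0xE00BD4 (r,kernel):
  [0] read 0x1E idx=7: raw=0x7004 flags P=0 W=0 U=1 S=0
  ⇒ fault: PAGE_NOT_PRESENT  — 1 lookups
#3 VA=0x38118EE (r,kernel):
  [0] read 0x1E idx=28: raw=0x2A007 flags P=1 W=1 U=1 S=0
  [1] read 0x2A idx=17: raw=0x2B007 flags P=1 W=1 U=1 S=0
  → PA=0x2B8EE  (2 entries read)
#4 VA=0x2A1A939 (r,kernel):
  [0] read 0x1E idx=21: raw=0x2D007 flags P=1 W=1 U=1 S=0
  [1] read 0x2D idx=26: raw=0x2E007 flags P=1 W=1 U=1 S=0
  → PA=0x2E939  (2 entries read)
#5 VA=0x20E691 (r,kernel):
  TLB hit vpn=0x20E → PA=0x24691

Access #2 fault: PAGE_NOT_PRESENT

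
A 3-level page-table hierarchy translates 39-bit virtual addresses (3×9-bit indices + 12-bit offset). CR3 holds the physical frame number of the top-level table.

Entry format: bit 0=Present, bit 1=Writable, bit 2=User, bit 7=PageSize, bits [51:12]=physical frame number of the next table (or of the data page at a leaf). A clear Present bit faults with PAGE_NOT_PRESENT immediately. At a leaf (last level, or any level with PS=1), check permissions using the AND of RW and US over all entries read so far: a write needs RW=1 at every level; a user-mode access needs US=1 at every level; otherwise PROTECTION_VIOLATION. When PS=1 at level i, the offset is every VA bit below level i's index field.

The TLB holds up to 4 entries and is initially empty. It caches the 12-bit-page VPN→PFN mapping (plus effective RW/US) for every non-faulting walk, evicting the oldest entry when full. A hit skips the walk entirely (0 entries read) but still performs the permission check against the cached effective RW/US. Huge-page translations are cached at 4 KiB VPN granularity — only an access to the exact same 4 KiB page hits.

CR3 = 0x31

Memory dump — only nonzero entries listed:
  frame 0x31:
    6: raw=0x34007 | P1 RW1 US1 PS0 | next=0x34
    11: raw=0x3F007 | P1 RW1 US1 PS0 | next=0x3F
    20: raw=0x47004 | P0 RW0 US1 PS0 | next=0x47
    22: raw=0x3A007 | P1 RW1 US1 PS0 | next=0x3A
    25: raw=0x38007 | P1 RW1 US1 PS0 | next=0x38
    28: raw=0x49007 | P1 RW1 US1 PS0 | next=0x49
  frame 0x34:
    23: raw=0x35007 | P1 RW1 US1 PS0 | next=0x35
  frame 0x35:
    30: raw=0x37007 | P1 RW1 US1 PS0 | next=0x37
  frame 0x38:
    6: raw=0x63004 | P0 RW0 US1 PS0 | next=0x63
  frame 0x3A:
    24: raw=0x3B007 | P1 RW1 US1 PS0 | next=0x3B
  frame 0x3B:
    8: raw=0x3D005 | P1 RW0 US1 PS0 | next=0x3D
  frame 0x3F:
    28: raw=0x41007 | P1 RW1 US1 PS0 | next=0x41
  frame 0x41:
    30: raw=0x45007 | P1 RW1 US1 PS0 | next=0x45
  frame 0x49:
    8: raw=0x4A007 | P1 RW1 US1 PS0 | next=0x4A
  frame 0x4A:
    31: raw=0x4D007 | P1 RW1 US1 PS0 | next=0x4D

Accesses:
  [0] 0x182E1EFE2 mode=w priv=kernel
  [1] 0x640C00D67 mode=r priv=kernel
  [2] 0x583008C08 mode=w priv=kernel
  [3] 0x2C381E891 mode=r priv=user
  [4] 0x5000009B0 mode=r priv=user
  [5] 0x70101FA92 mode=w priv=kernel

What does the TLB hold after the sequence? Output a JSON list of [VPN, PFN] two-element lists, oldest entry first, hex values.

Walk each access:
#0 VA=0x182E1EFE2 (w,kernel):
  [0] read 0x31 idx=6: raw=0x34007 flags P=1 W=1 U=1 S=0
  [1] read 0x34 idx=23: raw=0x35007 flags P=1 W=1 U=1 S=0
  [2] read 0x35 idx=30: raw=0x37007 flags P=1 W=1 U=1 S=0
  → PA=0x37FE2  (3 entries read)
#1 VA=0x640C00D67 (r,kernel):
  [0] read 0x31 idx=25: raw=0x38007 flags P=1 W=1 U=1 S=0
  [1] read 0x38 idx=6: raw=0x63004 flags P=0 W=0 U=1 S=0
  ✗ PAGE_NOT_PRESENT  [2 reads]
#2 VA=0x583008C08 (w,kernel):
  [0] read 0x31 idx=22: raw=0x3A007 flags P=1 W=1 U=1 S=0
  [1] read 0x3A idx=24: raw=0x3B007 flags P=1 W=1 U=1 S=0
  [2] read 0x3B idx=8: raw=0x3D005 flags P=1 W=0 U=1 S=0
  ✗ PROTECTION_VIOLATION  [3 reads]
#3 VA=0x2C381E891 (r,user):
  [0] read 0x31 idx=11: raw=0x3F007 flags P=1 W=1 U=1 S=0
  [1] read 0x3F idx=28: raw=0x41007 flags P=1 W=1 U=1 S=0
  [2] read 0x41 idx=30: raw=0x45007 flags P=1 W=1 U=1 S=0
  → PA=0x45891  (3 entries read)
#4 VA=0x5000009B0 (r,user):
  [0] read 0x31 idx=20: raw=0x47004 flags P=0 W=0 U=1 S=0
  ✗ PAGE_NOT_PRESENT  [1 reads]
#5 VA=0x70101FA92 (w,kernel):
  [0] read 0x31 idx=28: raw=0x49007 flags P=1 W=1 U=1 S=0
  [1] read 0x49 idx=8: raw=0x4A007 flags P=1 W=1 U=1 S=0
  [2] read 0x4A idx=31: raw=0x4D007 flags P=1 W=1 U=1 S=0
  → PA=0x4DA92  (3 entries read)

TLB: [["0x182E1E", "0x37"], ["0x2C381E", "0x45"], ["0x70101F", "0x4D"]]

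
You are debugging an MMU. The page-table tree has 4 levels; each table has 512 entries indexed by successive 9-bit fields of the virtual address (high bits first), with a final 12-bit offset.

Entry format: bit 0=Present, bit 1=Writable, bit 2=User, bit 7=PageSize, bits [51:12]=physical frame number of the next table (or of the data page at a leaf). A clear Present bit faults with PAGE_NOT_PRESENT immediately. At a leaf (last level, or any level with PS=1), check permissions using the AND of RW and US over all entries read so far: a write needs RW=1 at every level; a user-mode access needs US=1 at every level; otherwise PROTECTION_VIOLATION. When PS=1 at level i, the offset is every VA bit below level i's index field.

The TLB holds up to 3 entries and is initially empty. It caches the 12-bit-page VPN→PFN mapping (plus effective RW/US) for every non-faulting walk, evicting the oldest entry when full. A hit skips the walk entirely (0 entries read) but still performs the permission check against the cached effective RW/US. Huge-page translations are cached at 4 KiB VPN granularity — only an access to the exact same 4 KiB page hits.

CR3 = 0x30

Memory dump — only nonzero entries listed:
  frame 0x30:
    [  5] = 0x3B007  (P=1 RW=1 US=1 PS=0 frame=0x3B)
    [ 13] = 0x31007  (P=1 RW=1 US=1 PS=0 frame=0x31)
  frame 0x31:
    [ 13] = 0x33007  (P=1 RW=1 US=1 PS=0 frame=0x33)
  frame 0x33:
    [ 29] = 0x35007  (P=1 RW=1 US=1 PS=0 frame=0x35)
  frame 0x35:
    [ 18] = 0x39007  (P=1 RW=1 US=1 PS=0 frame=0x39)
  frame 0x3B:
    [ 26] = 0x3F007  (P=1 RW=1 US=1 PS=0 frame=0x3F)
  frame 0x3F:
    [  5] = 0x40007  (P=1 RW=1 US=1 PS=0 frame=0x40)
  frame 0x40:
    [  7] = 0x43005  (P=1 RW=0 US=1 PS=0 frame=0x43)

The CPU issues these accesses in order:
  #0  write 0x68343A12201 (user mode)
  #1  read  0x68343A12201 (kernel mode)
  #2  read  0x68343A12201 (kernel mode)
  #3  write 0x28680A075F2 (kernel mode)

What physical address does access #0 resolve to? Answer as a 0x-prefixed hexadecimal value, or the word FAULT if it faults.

Per-access translation:
#0 VA=0x68343A12201 (w,user):
  L0 @0x30[13] → 0x31007  P=1,RW=1,US=1,PS=0
  L1 @0x31[13] → 0x33007  P=1,RW=1,US=1,PS=0
  L2 @0x33[29] → 0x35007  P=1,RW=1,US=1,PS=0
  L3 @0x35[18] → 0x39007  P=1,RW=1,US=1,PS=0
  ⇒ phys 0x39201  [4 reads]
#1 VA=0x68343A12201 (r,kernel):
  TLB hit vpn=0x68343A12 → PA=0x39201
#2 VA=0x68343A12201 (r,kernel):
  TLB hit vpn=0x68343A12 → PA=0x39201
#3 VA=0x28680A075F2 (w,kernel):
  L0 @0x30[5] → 0x3B007  P=1,RW=1,US=1,PS=0
  L1 @0x3B[26] → 0x3F007  P=1,RW=1,US=1,PS=0
  L2 @0x3F[5] → 0x40007  P=1,RW=1,US=1,PS=0
  L3 @0x40[7] → 0x43005  P=1,RW=0,US=1,PS=0
  ⇒ fault: PROTECTION_VIOLATION  — 4 lookups

Access #0 PA: 0x39201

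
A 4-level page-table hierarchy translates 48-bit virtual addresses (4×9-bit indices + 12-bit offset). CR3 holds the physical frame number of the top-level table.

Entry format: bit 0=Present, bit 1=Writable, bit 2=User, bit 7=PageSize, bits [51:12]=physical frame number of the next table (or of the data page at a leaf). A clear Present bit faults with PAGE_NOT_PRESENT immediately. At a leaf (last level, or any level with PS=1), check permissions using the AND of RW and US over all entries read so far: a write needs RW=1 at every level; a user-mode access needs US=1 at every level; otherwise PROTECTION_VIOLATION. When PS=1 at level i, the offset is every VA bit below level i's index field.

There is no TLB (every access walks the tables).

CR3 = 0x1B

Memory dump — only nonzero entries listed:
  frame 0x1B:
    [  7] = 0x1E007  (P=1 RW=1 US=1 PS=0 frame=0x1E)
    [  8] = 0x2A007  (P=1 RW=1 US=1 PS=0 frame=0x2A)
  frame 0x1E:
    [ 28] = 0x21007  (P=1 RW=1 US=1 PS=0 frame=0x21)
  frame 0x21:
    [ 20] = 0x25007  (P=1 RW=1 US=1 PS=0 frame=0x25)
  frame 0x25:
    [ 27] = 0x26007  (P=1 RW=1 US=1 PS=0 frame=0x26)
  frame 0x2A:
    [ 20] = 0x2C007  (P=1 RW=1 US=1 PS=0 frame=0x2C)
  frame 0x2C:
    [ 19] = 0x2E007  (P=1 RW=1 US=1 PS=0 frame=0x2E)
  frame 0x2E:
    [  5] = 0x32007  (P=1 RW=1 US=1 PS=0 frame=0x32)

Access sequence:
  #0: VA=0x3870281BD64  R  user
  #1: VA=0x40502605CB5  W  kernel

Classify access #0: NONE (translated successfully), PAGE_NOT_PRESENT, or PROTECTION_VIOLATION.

Trace:
#0 VA=0x3870281BD64 (r,user):
  lvl0: tbl 0x1B, slot 7 ⇒ 0x1E007 (P1/RW1/US1/PS0)
  lvl1: tbl 0x1E, slot 28 ⇒ 0x21007 (P1/RW1/US1/PS0)
  lvl2: tbl 0x21, slot 20 ⇒ 0x25007 (P1/RW1/US1/PS0)
  lvl3: tbl 0x25, slot 27 ⇒ 0x26007 (P1/RW1/US1/PS0)
  ⇒ phys 0x26D64  [4 reads]
#1 VA=0x40502605CB5 (w,kernel):
  lvl0: tbl 0x1B, slot 8 ⇒ 0x2A007 (P1/RW1/US1/PS0)
  lvl1: tbl 0x2A, slot 20 ⇒ 0x2C007 (P1/RW1/US1/PS0)
  lvl2: tbl 0x2C, slot 19 ⇒ 0x2E007 (P1/RW1/US1/PS0)
  lvl3: tbl 0x2E, slot 5 ⇒ 0x32007 (P1/RW1/US1/PS0)
  ⇒ phys 0x32CB5  [4 reads]

Access #0 fault: NONE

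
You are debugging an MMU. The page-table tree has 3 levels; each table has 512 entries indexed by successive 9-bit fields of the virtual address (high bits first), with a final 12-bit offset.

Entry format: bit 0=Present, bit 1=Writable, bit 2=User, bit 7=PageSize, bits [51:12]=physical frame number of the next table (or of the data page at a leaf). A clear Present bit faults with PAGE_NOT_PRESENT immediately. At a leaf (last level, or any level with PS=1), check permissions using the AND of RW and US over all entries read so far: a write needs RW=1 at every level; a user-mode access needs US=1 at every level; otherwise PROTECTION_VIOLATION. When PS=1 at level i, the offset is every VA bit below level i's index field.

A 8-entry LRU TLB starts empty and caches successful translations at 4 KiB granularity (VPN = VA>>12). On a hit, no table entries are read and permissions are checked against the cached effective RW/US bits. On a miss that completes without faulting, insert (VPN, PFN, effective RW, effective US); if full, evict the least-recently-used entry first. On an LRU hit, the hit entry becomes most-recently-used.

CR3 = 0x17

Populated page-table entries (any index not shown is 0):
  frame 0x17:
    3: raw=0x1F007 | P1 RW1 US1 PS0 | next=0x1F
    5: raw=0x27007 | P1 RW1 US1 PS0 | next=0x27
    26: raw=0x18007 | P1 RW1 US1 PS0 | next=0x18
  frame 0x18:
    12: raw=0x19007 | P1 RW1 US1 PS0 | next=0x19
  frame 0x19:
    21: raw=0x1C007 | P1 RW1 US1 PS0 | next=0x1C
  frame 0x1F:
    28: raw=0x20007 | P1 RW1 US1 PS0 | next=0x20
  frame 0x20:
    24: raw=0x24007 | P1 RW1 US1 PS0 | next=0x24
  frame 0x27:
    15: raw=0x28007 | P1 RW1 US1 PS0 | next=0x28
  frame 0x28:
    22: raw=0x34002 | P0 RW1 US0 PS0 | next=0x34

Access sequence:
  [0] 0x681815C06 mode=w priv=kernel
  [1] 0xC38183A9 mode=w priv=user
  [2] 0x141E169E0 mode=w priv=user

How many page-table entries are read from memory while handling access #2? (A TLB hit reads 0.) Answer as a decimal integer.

Trace:
#0 VA=0x681815C06 (w,kernel):
  lvl0: tbl 0x17, slot 26 ⇒ 0x18007 (P1/RW1/US1/PS0)
  lvl1: tbl 0x18, slot 12 ⇒ 0x19007 (P1/RW1/US1/PS0)
  lvl2: tbl 0x19, slot 21 ⇒ 0x1C007 (P1/RW1/US1/PS0)
  ⇒ phys 0x1CC06  [3 reads]
#1 VA=0xC38183A9 (w,user):
  lvl0: tbl 0x17, slot 3 ⇒ 0x1F007 (P1/RW1/US1/PS0)
  lvl1: tbl 0x1F, slot 28 ⇒ 0x20007 (P1/RW1/US1/PS0)
  lvl2: tbl 0x20, slot 24 ⇒ 0x24007 (P1/RW1/US1/PS0)
  ⇒ phys 0x243A9  [3 reads]
#2 VA=0x141E169E0 (w,user):
  lvl0: tbl 0x17, slot 5 ⇒ 0x27007 (P1/RW1/US1/PS0)
  lvl1: tbl 0x27, slot 15 ⇒ 0x28007 (P1/RW1/US1/PS0)
  lvl2: tbl 0x28, slot 22 ⇒ 0x34002 (P0/RW1/US0/PS0)
  ✗ PAGE_NOT_PRESENT  [3 reads]

Entries read for #2: 3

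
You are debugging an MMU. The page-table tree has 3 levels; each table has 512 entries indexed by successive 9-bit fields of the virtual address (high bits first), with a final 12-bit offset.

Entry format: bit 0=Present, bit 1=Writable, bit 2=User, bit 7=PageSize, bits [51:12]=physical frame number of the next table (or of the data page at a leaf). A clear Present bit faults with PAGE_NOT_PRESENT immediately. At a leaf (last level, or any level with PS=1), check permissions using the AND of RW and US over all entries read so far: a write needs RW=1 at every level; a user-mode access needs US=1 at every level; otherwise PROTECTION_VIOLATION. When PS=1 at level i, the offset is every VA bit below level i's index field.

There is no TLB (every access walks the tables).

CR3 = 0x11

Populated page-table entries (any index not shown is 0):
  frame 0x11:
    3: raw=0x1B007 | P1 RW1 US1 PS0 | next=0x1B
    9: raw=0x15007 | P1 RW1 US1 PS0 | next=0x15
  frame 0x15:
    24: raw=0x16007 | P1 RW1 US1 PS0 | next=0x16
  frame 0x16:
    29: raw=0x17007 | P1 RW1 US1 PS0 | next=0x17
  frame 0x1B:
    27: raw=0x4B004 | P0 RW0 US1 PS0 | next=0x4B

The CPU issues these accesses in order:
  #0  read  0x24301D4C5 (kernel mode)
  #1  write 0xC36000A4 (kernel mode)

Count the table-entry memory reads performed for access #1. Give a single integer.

Trace:
#0 VA=0x24301D4C5 (r,kernel):
  L0 @0x11[9] → 0x15007  P=1,RW=1,US=1,PS=0
  L1 @0x15[24] → 0x16007  P=1,RW=1,US=1,PS=0
  L2 @0x16[29] → 0x17007  P=1,RW=1,US=1,PS=0
  ✓ 0x174C5  — 3 lookups
#1 VA=0xC36000A4 (w,kernel):
  L0 @0x11[3] → 0x1B007  P=1,RW=1,US=1,PS=0
  L1 @0x1B[27] → 0x4B004  P=0,RW=0,US=1,PS=0
  ✗ PAGE_NOT_PRESENT  [2 reads]

Entries read for #1: 2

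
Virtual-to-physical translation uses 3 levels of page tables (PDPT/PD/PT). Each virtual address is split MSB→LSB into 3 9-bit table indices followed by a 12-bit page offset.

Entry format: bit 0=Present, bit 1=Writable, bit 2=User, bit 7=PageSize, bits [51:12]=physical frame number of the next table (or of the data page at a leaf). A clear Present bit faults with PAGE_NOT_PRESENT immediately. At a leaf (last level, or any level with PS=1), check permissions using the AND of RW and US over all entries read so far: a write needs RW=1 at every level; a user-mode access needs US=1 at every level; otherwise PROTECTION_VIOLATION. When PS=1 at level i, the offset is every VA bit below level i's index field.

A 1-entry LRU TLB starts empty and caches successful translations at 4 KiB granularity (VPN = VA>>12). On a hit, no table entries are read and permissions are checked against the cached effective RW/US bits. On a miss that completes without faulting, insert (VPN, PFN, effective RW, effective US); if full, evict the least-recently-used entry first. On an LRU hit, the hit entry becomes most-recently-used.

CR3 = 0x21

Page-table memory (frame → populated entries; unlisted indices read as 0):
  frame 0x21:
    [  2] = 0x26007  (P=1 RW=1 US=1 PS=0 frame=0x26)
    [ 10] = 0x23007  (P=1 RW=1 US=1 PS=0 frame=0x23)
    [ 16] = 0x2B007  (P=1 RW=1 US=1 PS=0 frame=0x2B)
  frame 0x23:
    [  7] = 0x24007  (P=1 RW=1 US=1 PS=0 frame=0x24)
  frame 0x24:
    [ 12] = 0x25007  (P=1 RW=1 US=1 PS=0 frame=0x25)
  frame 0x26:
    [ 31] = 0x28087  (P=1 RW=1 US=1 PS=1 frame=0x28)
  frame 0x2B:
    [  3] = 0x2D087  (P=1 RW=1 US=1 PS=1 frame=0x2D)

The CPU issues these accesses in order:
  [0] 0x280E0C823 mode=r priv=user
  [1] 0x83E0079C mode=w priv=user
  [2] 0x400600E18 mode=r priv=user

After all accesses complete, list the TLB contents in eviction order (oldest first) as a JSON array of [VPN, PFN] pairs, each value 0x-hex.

Per-access translation:
#0 VA=0x280E0C823 (r,user):
  L0 @0x21[10] → 0x23007  P=1,RW=1,US=1,PS=0
  L1 @0x23[7] → 0x24007  P=1,RW=1,US=1,PS=0
  L2 @0x24[12] → 0x25007  P=1,RW=1,US=1,PS=0
  ✓ 0x25823  — 3 lookups
#1 VA=0x83E0079C (w,user):
  L0 @0x21[2] → 0x26007  P=1,RW=1,US=1,PS=0
  L1 @0x26[31] → 0x28087  P=1,RW=1,US=1,PS=1
  ✓ 0x2879C (huge @L1)  — 2 lookups
#2 VA=0x400600E18 (r,user):
  L0 @0x21[16] → 0x2B007  P=1,RW=1,US=1,PS=0
  L1 @0x2B[3] → 0x2D087  P=1,RW=1,US=1,PS=1
  ✓ 0x2DE18 (huge @L1)  — 2 lookups

TLB: [["0x400600", "0x2D"]]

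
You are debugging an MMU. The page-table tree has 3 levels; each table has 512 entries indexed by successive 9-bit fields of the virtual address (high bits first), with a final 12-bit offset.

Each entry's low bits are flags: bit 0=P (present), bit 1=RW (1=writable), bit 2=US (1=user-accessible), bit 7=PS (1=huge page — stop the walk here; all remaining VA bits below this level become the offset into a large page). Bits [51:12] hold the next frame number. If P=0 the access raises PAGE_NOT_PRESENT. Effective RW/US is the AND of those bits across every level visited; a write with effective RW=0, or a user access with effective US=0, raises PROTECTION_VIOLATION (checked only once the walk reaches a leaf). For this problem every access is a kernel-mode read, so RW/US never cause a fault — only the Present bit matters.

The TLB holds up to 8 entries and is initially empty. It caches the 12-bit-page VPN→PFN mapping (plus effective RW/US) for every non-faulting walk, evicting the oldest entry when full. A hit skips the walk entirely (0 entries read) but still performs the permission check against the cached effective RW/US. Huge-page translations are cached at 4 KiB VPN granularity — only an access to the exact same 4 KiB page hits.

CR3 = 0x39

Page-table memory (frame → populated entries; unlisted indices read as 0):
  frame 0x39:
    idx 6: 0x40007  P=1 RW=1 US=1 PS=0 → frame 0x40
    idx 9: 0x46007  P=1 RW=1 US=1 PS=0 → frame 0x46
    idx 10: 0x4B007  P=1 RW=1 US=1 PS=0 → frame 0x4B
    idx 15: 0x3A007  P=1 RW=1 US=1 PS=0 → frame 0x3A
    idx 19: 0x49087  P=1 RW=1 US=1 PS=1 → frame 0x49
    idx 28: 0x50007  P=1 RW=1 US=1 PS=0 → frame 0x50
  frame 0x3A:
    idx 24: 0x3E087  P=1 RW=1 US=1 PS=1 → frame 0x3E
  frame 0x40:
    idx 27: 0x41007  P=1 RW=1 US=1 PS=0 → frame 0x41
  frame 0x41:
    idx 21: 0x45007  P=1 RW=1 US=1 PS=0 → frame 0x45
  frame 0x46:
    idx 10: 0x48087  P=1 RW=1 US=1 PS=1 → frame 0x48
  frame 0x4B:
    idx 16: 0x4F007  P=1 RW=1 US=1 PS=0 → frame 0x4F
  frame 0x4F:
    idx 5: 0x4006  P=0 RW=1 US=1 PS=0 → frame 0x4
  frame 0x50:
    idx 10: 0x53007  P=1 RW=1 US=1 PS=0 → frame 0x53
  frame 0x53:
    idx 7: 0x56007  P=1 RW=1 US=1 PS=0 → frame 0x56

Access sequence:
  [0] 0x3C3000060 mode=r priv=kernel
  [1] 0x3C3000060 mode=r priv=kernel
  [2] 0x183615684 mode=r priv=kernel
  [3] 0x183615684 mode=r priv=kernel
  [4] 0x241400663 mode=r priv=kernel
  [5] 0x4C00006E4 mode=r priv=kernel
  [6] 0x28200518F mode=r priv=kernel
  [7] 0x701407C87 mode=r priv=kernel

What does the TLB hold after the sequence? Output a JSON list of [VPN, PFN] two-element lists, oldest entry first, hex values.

Walk each access:
#0 VA=0x3C3000060 (r,kernel):
  L0 @0x39[15] → 0x3A007  P=1,RW=1,US=1,PS=0
  L1 @0x3A[24] → 0x3E087  P=1,RW=1,US=1,PS=1
  → PA=0x3E060 (huge @L1)  (2 entries read)
#1 VA=0x3C3000060 (r,kernel):
  TLB hit vpn=0x3C3000 → PA=0x3E060
#2 VA=0x183615684 (r,kernel):
  L0 @0x39[6] → 0x40007  P=1,RW=1,US=1,PS=0
  L1 @0x40[27] → 0x41007  P=1,RW=1,US=1,PS=0
  L2 @0x41[21] → 0x45007  P=1,RW=1,US=1,PS=0
  → PA=0x45684  (3 entries read)
#3 VA=0x183615684 (r,kernel):
  TLB hit vpn=0x183615 → PA=0x45684
#4 VA=0x241400663 (r,kernel):
  L0 @0x39[9] → 0x46007  P=1,RW=1,US=1,PS=0
  L1 @0x46[10] → 0x48087  P=1,RW=1,US=1,PS=1
  → PA=0x48663 (huge @L1)  (2 entries read)
#5 VA=0x4C00006E4 (r,kernel):
  L0 @0x39[19] → 0x49087  P=1,RW=1,US=1,PS=1
  → PA=0x496E4 (huge @L0)  (1 entries read)
#6 VA=0x28200518F (r,kernel):
  L0 @0x39[10] → 0x4B007  P=1,RW=1,US=1,PS=0
  L1 @0x4B[16] → 0x4F007  P=1,RW=1,US=1,PS=0
  L2 @0x4F[5] → 0x4006  P=0,RW=1,US=1,PS=0
  → PAGE_NOT_PRESENT  (3 entries read)
#7 VA=0x701407C87 (r,kernel):
  L0 @0x39[28] → 0x50007  P=1,RW=1,US=1,PS=0
  L1 @0x50[10] → 0x53007  P=1,RW=1,US=1,PS=0
  L2 @0x53[7] → 0x56007  P=1,RW=1,US=1,PS=0
  → PA=0x56C87  (3 entries read)

TLB: [["0x3C3000", "0x3E"], ["0x183615", "0x45"], ["0x241400", "0x48"], ["0x4C0000", "0x49"], ["0x701407", "0x56"]]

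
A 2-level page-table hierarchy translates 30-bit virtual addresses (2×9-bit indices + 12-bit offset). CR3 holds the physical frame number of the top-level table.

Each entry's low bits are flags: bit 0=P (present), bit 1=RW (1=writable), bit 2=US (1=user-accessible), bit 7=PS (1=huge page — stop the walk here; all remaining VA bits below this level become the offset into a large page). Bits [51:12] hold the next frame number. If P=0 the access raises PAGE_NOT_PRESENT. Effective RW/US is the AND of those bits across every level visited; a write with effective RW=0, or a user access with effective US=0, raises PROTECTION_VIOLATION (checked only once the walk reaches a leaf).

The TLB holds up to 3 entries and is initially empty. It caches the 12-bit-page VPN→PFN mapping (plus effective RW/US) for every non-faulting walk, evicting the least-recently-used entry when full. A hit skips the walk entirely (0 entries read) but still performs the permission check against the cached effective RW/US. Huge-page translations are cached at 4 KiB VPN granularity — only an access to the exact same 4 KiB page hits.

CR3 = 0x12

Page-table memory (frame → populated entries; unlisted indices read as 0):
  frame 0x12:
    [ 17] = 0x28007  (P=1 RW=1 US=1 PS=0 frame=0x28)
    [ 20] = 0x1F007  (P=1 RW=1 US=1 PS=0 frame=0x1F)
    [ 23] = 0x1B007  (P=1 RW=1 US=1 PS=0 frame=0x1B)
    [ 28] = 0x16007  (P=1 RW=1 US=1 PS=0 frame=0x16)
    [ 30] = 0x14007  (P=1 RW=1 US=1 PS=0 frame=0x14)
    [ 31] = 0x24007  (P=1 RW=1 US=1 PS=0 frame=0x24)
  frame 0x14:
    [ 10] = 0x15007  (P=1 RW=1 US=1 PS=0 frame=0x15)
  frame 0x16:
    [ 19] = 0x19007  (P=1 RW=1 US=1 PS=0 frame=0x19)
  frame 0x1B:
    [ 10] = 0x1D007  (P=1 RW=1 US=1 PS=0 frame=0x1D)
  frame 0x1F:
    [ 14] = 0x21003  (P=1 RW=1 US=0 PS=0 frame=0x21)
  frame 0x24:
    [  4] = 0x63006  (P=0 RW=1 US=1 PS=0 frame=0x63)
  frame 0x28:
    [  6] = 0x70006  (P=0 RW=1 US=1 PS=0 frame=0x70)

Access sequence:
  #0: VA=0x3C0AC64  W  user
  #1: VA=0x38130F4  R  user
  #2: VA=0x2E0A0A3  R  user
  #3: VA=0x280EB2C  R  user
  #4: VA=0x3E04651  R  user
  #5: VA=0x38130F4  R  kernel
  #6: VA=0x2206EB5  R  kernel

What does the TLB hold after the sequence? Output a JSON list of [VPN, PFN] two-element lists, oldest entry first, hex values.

Per-access translation:
#0 VA=0x3C0AC64 (w,user):
  lvl0: tbl 0x12, slot 30 ⇒ 0x14007 (P1/RW1/US1/PS0)
  lvl1: tbl 0x14, slot 10 ⇒ 0x15007 (P1/RW1/US1/PS0)
  ✓ 0x15C64  — 2 lookups
#1 VA=0x38130F4 (r,user):
  lvl0: tbl 0x12, slot 28 ⇒ 0x16007 (P1/RW1/US1/PS0)
  lvl1: tbl 0x16, slot 19 ⇒ 0x19007 (P1/RW1/US1/PS0)
  ✓ 0x190F4  — 2 lookups
#2 VA=0x2E0A0A3 (r,user):
  lvl0: tbl 0x12, slot 23 ⇒ 0x1B007 (P1/RW1/US1/PS0)
  lvl1: tbl 0x1B, slot 10 ⇒ 0x1D007 (P1/RW1/US1/PS0)
  ✓ 0x1D0A3  — 2 lookups
#3 VA=0x280EB2C (r,user):
  lvl0: tbl 0x12, slot 20 ⇒ 0x1F007 (P1/RW1/US1/PS0)
  lvl1: tbl 0x1F, slot 14 ⇒ 0x21003 (P1/RW1/US0/PS0)
  ✗ PROTECTION_VIOLATION  [2 reads]
#4 VA=0x3E04651 (r,user):
  lvl0: tbl 0x12, slot 31 ⇒ 0x24007 (P1/RW1/US1/PS0)
  lvl1: tbl 0x24, slot 4 ⇒ 0x63006 (P0/RW1/US1/PS0)
  ✗ PAGE_NOT_PRESENT  [2 reads]
#5 VA=0x38130F4 (r,kernel):
  TLB hit vpn=0x3813 → PA=0x190F4
#6 VA=0x2206EB5 (r,kernel):
  lvl0: tbl 0x12, slot 17 ⇒ 0x28007 (P1/RW1/US1/PS0)
  lvl1: tbl 0x28, slot 6 ⇒ 0x70006 (P0/RW1/US1/PS0)
  ✗ PAGE_NOT_PRESENT  [2 reads]

TLB: [["0x3C0A", "0x15"], ["0x2E0A", "0x1D"], ["0x3813", "0x19"]]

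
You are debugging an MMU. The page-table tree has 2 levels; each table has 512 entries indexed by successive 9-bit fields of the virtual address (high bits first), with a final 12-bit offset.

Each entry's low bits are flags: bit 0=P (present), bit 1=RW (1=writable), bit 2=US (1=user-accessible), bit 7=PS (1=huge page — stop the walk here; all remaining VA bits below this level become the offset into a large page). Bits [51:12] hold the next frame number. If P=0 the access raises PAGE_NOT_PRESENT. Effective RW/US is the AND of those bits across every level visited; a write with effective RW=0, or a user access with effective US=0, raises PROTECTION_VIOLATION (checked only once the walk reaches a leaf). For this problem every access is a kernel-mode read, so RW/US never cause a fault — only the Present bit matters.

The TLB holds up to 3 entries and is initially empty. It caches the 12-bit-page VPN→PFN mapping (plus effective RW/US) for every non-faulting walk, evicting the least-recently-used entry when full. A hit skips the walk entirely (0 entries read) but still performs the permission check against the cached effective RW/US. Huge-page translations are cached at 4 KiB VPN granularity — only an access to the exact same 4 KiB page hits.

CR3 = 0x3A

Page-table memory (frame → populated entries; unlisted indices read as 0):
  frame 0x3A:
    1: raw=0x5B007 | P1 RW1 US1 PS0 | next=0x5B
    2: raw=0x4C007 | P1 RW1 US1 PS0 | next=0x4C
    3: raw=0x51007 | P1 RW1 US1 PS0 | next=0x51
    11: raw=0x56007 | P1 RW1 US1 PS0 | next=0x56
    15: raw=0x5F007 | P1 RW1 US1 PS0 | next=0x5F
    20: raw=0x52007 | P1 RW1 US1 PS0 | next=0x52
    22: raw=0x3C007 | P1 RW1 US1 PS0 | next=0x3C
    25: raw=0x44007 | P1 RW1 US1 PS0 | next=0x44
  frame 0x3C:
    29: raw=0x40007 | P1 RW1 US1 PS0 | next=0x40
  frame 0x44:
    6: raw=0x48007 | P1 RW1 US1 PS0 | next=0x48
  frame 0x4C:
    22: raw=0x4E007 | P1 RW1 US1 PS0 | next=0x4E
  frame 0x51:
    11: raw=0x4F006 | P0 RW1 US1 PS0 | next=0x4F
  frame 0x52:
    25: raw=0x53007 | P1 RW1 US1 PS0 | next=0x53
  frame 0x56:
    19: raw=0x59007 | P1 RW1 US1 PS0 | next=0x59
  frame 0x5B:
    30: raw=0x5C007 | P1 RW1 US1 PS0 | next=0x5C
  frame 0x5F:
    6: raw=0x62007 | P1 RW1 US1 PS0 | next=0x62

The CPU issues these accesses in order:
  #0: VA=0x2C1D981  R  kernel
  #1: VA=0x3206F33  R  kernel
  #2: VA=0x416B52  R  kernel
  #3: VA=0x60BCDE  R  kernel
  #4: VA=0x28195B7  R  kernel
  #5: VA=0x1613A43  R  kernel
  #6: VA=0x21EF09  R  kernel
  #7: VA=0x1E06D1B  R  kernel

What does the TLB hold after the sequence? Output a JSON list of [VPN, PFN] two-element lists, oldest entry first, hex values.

Trace:
#0 VA=0x2C1D981 (r,kernel):
  [0] read 0x3A idx=22: raw=0x3C007 flags P=1 W=1 U=1 S=0
  [1] read 0x3C idx=29: raw=0x40007 flags P=1 W=1 U=1 S=0
  → PA=0x40981  (2 entries read)
#1 VA=0x3206F33 (r,kernel):
  [0] read 0x3A idx=25: raw=0x44007 flags P=1 W=1 U=1 S=0
  [1] read 0x44 idx=6: raw=0x48007 flags P=1 W=1 U=1 S=0
  → PA=0x48F33  (2 entries read)
#2 VA=0x416B52 (r,kernel):
  [0] read 0x3A idx=2: raw=0x4C007 flags P=1 W=1 U=1 S=0
  [1] read 0x4C idx=22: raw=0x4E007 flags P=1 W=1 U=1 S=0
  → PA=0x4EB52  (2 entries read)
#3 VA=0x60BCDE (r,kernel):
  [0] read 0x3A idx=3: raw=0x51007 flags P=1 W=1 U=1 S=0
  [1] read 0x51 idx=11: raw=0x4F006 flags P=0 W=1 U=1 S=0
  → PAGE_NOT_PRESENT  (2 entries read)
#4 VA=0x28195B7 (r,kernel):
  [0] read 0x3A idx=20: raw=0x52007 flags P=1 W=1 U=1 S=0
  [1] read 0x52 idx=25: raw=0x53007 flags P=1 W=1 U=1 S=0
  → PA=0x535B7  (2 entries read)
#5 VA=0x1613A43 (r,kernel):
  [0] read 0x3A idx=11: raw=0x56007 flags P=1 W=1 U=1 S=0
  [1] read 0x56 idx=19: raw=0x59007 flags P=1 W=1 U=1 S=0
  → PA=0x59A43  (2 entries read)
#6 VA=0x21EF09 (r,kernel):
  [0] read 0x3A idx=1: raw=0x5B007 flags P=1 W=1 U=1 S=0
  [1] read 0x5B idx=30: raw=0x5C007 flags P=1 W=1 U=1 S=0
  → PA=0x5CF09  (2 entries read)
#7 VA=0x1E06D1B (r,kernel):
  [0] read 0x3A idx=15: raw=0x5F007 flags P=1 W=1 U=1 S=0
  [1] read 0x5F idx=6: raw=0x62007 flags P=1 W=1 U=1 S=0
  → PA=0x62D1B  (2 entries read)

TLB: [["0x1613", "0x59"], ["0x21E", "0x5C"], ["0x1E06", "0x62"]]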